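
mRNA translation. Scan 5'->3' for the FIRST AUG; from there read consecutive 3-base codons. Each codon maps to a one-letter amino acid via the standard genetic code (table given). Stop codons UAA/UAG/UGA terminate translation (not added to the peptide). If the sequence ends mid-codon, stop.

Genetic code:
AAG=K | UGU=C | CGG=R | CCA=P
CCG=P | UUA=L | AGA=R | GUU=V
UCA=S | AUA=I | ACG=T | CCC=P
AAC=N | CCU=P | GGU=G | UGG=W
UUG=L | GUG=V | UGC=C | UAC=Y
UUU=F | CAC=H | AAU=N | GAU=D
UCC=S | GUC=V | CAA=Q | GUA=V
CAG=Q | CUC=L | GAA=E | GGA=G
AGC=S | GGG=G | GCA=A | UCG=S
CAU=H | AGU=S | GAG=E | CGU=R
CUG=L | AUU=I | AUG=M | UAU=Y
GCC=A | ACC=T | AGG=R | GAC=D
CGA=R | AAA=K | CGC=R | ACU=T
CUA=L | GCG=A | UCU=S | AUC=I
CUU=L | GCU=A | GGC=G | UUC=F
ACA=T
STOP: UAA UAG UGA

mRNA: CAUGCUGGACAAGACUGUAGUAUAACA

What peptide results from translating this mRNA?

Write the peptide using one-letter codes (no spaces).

start AUG at pos 1
pos 1: AUG -> M; peptide=M
pos 4: CUG -> L; peptide=ML
pos 7: GAC -> D; peptide=MLD
pos 10: AAG -> K; peptide=MLDK
pos 13: ACU -> T; peptide=MLDKT
pos 16: GUA -> V; peptide=MLDKTV
pos 19: GUA -> V; peptide=MLDKTVV
pos 22: UAA -> STOP

Answer: MLDKTVV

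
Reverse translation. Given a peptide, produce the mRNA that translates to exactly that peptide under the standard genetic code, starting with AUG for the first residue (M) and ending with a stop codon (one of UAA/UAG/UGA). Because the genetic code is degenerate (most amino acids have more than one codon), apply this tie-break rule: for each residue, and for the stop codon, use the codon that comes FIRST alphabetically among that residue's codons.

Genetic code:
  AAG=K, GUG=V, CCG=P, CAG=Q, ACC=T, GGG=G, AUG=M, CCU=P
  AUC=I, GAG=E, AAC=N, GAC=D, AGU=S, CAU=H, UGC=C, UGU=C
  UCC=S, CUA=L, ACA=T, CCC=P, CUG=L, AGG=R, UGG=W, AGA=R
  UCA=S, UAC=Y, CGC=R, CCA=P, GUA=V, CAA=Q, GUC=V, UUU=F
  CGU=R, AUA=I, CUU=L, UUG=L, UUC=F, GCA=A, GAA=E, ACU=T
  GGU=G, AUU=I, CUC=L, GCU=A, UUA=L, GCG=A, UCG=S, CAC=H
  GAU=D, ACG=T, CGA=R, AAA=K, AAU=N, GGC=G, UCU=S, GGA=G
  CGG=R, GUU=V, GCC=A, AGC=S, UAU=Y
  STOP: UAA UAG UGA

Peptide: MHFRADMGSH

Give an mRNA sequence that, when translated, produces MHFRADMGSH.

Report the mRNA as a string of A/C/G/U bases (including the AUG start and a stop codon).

Answer: mRNA: AUGCACUUCAGAGCAGACAUGGGAAGCCACUAA

Derivation:
residue 1: M -> AUG (start codon)
residue 2: H codons sorted = CAC,CAU -> pick first = CAC
residue 3: F codons sorted = UUC,UUU -> pick first = UUC
residue 4: R codons sorted = AGA,AGG,CGA,CGC,CGG,CGU -> pick first = AGA
residue 5: A codons sorted = GCA,GCC,GCG,GCU -> pick first = GCA
residue 6: D codons sorted = GAC,GAU -> pick first = GAC
residue 7: M -> AUG (only codon)
residue 8: G codons sorted = GGA,GGC,GGG,GGU -> pick first = GGA
residue 9: S codons sorted = AGC,AGU,UCA,UCC,UCG,UCU -> pick first = AGC
residue 10: H codons sorted = CAC,CAU -> pick first = CAC
terminator: stop codons sorted = UAA,UAG,UGA -> pick first = UAA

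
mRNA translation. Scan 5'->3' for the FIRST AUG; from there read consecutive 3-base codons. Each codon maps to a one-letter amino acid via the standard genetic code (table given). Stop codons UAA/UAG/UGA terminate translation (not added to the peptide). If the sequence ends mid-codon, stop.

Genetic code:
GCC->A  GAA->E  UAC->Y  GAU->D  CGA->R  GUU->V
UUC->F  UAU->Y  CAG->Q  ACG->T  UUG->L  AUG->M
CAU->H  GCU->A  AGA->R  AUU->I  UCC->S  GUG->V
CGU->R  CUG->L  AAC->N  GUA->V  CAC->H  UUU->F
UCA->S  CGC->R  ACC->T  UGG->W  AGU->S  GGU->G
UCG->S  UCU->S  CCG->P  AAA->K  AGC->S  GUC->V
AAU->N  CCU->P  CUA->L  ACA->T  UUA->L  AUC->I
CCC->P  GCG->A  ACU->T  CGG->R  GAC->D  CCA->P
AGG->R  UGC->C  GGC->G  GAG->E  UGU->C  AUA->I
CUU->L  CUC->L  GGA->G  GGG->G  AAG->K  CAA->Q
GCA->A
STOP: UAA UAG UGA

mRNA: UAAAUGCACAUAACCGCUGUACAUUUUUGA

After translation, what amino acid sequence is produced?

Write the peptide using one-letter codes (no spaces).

start AUG at pos 3
pos 3: AUG -> M; peptide=M
pos 6: CAC -> H; peptide=MH
pos 9: AUA -> I; peptide=MHI
pos 12: ACC -> T; peptide=MHIT
pos 15: GCU -> A; peptide=MHITA
pos 18: GUA -> V; peptide=MHITAV
pos 21: CAU -> H; peptide=MHITAVH
pos 24: UUU -> F; peptide=MHITAVHF
pos 27: UGA -> STOP

Answer: MHITAVHF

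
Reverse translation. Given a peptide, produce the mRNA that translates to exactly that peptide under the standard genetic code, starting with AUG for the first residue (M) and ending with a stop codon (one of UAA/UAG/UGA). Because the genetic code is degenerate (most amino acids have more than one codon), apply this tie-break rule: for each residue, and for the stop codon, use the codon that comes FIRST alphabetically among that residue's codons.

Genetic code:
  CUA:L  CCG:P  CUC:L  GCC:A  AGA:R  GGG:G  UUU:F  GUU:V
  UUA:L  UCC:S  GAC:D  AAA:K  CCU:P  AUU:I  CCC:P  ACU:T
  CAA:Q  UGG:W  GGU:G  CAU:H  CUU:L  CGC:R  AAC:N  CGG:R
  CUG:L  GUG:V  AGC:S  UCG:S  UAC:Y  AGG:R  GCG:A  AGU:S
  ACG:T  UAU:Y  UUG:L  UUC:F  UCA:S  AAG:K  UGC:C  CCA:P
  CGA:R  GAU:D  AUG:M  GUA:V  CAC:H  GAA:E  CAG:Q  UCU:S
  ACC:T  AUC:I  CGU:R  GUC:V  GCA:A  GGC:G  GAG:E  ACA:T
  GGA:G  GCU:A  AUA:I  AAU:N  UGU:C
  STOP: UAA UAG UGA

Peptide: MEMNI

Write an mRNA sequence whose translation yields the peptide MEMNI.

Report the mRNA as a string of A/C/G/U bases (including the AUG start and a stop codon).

Answer: mRNA: AUGGAAAUGAACAUAUAA

Derivation:
residue 1: M -> AUG (start codon)
residue 2: E codons sorted = GAA,GAG -> pick first = GAA
residue 3: M -> AUG (only codon)
residue 4: N codons sorted = AAC,AAU -> pick first = AAC
residue 5: I codons sorted = AUA,AUC,AUU -> pick first = AUA
terminator: stop codons sorted = UAA,UAG,UGA -> pick first = UAA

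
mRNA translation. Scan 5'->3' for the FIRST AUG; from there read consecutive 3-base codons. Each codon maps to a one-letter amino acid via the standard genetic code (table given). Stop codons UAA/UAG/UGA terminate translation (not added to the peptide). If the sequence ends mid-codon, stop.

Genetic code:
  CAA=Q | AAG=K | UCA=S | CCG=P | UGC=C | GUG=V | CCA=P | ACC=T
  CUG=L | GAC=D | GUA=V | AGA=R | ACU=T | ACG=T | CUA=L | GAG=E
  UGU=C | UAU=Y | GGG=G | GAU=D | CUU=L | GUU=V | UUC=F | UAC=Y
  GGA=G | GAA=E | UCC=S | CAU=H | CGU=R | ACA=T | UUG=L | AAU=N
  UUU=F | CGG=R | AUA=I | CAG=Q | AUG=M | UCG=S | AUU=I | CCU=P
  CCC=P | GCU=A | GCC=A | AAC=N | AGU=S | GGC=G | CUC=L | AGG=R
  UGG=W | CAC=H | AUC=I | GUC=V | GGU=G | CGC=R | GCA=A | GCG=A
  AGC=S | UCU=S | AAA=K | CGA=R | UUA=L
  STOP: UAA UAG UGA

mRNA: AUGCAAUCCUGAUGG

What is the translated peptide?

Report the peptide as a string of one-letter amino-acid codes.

start AUG at pos 0
pos 0: AUG -> M; peptide=M
pos 3: CAA -> Q; peptide=MQ
pos 6: UCC -> S; peptide=MQS
pos 9: UGA -> STOP

Answer: MQS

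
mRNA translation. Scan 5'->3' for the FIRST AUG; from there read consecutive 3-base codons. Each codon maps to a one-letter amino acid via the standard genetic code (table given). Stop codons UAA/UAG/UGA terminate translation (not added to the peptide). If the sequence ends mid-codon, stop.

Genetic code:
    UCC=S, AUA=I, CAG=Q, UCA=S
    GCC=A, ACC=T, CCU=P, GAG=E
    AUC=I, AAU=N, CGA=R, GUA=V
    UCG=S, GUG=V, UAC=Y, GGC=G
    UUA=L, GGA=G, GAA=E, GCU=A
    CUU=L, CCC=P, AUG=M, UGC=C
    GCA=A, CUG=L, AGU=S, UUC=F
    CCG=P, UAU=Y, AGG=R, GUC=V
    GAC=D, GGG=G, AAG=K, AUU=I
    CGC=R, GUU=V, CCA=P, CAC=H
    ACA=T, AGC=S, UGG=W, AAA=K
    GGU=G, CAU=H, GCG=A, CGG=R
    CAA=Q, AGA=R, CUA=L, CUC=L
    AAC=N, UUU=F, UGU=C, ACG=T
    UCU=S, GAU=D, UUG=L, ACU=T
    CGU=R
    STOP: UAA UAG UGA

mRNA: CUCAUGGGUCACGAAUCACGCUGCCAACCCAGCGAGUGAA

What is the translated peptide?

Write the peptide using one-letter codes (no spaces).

start AUG at pos 3
pos 3: AUG -> M; peptide=M
pos 6: GGU -> G; peptide=MG
pos 9: CAC -> H; peptide=MGH
pos 12: GAA -> E; peptide=MGHE
pos 15: UCA -> S; peptide=MGHES
pos 18: CGC -> R; peptide=MGHESR
pos 21: UGC -> C; peptide=MGHESRC
pos 24: CAA -> Q; peptide=MGHESRCQ
pos 27: CCC -> P; peptide=MGHESRCQP
pos 30: AGC -> S; peptide=MGHESRCQPS
pos 33: GAG -> E; peptide=MGHESRCQPSE
pos 36: UGA -> STOP

Answer: MGHESRCQPSE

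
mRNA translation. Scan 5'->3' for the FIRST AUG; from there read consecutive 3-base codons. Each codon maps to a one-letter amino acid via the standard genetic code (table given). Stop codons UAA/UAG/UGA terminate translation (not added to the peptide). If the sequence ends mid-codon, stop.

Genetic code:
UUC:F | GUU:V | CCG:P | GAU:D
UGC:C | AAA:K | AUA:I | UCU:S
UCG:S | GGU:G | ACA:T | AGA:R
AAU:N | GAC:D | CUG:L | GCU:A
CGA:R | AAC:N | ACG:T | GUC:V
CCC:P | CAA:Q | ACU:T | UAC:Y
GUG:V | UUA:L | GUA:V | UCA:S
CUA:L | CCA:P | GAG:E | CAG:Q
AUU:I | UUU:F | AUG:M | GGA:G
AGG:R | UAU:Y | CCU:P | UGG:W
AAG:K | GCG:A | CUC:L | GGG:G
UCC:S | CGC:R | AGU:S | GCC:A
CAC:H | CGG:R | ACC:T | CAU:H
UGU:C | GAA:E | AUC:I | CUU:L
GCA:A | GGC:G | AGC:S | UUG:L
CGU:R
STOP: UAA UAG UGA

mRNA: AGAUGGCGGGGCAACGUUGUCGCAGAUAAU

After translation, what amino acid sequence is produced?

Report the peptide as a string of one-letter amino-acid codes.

start AUG at pos 2
pos 2: AUG -> M; peptide=M
pos 5: GCG -> A; peptide=MA
pos 8: GGG -> G; peptide=MAG
pos 11: CAA -> Q; peptide=MAGQ
pos 14: CGU -> R; peptide=MAGQR
pos 17: UGU -> C; peptide=MAGQRC
pos 20: CGC -> R; peptide=MAGQRCR
pos 23: AGA -> R; peptide=MAGQRCRR
pos 26: UAA -> STOP

Answer: MAGQRCRR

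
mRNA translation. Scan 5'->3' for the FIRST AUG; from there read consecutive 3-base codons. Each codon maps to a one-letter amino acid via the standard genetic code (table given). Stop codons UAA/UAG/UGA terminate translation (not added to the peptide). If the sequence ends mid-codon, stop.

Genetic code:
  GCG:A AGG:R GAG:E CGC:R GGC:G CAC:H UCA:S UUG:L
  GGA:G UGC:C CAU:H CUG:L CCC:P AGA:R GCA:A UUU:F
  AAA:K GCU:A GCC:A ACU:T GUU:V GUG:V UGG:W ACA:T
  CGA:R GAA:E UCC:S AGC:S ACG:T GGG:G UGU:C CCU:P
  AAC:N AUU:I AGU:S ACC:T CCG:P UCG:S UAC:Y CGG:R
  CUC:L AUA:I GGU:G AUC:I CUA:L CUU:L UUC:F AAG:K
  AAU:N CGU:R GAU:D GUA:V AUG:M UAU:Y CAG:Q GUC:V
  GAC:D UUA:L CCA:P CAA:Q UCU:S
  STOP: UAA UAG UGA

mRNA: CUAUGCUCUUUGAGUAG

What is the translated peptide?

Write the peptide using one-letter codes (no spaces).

start AUG at pos 2
pos 2: AUG -> M; peptide=M
pos 5: CUC -> L; peptide=ML
pos 8: UUU -> F; peptide=MLF
pos 11: GAG -> E; peptide=MLFE
pos 14: UAG -> STOP

Answer: MLFE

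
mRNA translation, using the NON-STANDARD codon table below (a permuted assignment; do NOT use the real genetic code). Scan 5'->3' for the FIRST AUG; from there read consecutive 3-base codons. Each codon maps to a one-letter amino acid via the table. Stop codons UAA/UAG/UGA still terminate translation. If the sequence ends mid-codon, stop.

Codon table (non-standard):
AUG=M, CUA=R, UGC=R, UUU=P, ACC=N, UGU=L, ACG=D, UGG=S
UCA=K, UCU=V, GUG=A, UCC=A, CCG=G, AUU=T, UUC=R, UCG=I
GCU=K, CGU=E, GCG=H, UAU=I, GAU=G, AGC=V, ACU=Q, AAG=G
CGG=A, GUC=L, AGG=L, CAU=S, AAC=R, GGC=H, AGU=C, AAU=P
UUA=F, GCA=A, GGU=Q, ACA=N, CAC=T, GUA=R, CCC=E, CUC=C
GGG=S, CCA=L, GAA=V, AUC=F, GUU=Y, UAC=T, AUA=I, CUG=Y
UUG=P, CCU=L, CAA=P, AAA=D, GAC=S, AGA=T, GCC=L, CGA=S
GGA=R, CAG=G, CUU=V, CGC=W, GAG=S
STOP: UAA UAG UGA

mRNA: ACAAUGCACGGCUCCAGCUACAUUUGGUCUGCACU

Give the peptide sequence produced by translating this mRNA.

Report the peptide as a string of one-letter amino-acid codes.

start AUG at pos 3
pos 3: AUG -> M; peptide=M
pos 6: CAC -> T; peptide=MT
pos 9: GGC -> H; peptide=MTH
pos 12: UCC -> A; peptide=MTHA
pos 15: AGC -> V; peptide=MTHAV
pos 18: UAC -> T; peptide=MTHAVT
pos 21: AUU -> T; peptide=MTHAVTT
pos 24: UGG -> S; peptide=MTHAVTTS
pos 27: UCU -> V; peptide=MTHAVTTSV
pos 30: GCA -> A; peptide=MTHAVTTSVA
pos 33: only 2 nt remain (<3), stop (end of mRNA)

Answer: MTHAVTTSVA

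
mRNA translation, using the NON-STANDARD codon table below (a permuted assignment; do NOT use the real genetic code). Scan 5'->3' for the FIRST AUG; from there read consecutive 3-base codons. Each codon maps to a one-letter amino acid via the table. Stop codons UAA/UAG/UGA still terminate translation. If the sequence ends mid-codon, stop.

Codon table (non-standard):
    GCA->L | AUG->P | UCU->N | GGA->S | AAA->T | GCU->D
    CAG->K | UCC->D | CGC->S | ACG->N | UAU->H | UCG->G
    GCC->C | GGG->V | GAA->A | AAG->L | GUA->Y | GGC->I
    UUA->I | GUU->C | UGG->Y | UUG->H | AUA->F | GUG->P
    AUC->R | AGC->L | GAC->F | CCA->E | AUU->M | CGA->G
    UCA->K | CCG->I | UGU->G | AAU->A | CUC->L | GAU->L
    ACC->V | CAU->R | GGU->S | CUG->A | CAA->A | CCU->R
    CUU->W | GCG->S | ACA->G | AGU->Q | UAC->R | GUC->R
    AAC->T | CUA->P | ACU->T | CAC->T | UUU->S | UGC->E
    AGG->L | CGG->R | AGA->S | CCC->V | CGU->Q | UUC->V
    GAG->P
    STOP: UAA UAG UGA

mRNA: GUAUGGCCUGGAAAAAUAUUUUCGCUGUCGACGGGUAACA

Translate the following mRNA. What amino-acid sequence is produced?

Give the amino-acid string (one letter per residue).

start AUG at pos 2
pos 2: AUG -> P; peptide=P
pos 5: GCC -> C; peptide=PC
pos 8: UGG -> Y; peptide=PCY
pos 11: AAA -> T; peptide=PCYT
pos 14: AAU -> A; peptide=PCYTA
pos 17: AUU -> M; peptide=PCYTAM
pos 20: UUC -> V; peptide=PCYTAMV
pos 23: GCU -> D; peptide=PCYTAMVD
pos 26: GUC -> R; peptide=PCYTAMVDR
pos 29: GAC -> F; peptide=PCYTAMVDRF
pos 32: GGG -> V; peptide=PCYTAMVDRFV
pos 35: UAA -> STOP

Answer: PCYTAMVDRFV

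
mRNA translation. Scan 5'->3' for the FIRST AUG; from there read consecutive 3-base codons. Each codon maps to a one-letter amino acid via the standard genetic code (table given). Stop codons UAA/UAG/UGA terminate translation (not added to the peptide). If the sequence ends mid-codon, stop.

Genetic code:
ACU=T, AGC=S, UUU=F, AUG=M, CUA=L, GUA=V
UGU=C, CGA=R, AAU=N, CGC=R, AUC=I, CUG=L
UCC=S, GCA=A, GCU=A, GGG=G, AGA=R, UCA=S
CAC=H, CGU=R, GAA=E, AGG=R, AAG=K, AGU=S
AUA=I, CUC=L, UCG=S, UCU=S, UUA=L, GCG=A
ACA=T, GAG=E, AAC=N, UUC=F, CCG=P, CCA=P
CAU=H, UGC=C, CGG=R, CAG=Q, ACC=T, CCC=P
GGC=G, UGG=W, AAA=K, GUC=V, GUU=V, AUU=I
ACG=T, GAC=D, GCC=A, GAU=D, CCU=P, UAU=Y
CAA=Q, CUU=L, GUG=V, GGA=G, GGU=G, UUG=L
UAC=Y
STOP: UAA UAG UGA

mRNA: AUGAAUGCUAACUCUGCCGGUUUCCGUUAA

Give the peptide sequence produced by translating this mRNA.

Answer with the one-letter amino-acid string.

Answer: MNANSAGFR

Derivation:
start AUG at pos 0
pos 0: AUG -> M; peptide=M
pos 3: AAU -> N; peptide=MN
pos 6: GCU -> A; peptide=MNA
pos 9: AAC -> N; peptide=MNAN
pos 12: UCU -> S; peptide=MNANS
pos 15: GCC -> A; peptide=MNANSA
pos 18: GGU -> G; peptide=MNANSAG
pos 21: UUC -> F; peptide=MNANSAGF
pos 24: CGU -> R; peptide=MNANSAGFR
pos 27: UAA -> STOP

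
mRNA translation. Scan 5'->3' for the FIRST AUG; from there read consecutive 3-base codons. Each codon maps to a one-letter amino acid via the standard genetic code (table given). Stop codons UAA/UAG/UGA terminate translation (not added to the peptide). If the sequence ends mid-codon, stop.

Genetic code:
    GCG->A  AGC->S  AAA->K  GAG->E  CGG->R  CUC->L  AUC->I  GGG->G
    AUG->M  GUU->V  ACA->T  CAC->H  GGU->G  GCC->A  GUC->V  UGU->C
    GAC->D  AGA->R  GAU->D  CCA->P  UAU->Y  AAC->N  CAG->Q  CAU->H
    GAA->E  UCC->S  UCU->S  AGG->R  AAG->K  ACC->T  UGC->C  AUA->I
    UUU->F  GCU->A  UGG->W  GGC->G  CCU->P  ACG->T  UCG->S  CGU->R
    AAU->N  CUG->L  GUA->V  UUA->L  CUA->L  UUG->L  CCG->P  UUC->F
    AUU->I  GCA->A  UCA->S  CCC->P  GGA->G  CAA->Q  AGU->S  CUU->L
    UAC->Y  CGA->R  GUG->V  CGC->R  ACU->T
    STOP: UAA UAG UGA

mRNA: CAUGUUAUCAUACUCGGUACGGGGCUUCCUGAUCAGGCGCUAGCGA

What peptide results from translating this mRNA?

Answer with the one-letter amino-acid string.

start AUG at pos 1
pos 1: AUG -> M; peptide=M
pos 4: UUA -> L; peptide=ML
pos 7: UCA -> S; peptide=MLS
pos 10: UAC -> Y; peptide=MLSY
pos 13: UCG -> S; peptide=MLSYS
pos 16: GUA -> V; peptide=MLSYSV
pos 19: CGG -> R; peptide=MLSYSVR
pos 22: GGC -> G; peptide=MLSYSVRG
pos 25: UUC -> F; peptide=MLSYSVRGF
pos 28: CUG -> L; peptide=MLSYSVRGFL
pos 31: AUC -> I; peptide=MLSYSVRGFLI
pos 34: AGG -> R; peptide=MLSYSVRGFLIR
pos 37: CGC -> R; peptide=MLSYSVRGFLIRR
pos 40: UAG -> STOP

Answer: MLSYSVRGFLIRR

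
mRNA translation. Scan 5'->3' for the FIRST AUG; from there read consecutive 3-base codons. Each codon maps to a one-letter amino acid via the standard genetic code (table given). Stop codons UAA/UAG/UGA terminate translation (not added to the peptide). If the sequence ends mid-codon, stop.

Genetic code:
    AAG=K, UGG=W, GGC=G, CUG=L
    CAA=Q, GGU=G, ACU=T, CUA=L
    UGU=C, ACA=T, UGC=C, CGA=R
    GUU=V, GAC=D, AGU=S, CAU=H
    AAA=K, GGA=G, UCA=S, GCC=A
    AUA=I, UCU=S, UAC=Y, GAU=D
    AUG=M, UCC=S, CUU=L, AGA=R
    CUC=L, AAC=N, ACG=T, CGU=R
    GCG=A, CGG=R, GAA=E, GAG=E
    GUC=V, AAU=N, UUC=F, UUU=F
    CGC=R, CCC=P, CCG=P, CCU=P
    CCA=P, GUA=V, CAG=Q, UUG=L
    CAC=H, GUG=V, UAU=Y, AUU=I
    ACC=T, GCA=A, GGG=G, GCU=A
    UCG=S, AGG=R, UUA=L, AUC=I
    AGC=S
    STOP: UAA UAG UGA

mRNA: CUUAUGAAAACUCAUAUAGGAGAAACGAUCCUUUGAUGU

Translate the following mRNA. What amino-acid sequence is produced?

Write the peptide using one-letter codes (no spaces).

Answer: MKTHIGETIL

Derivation:
start AUG at pos 3
pos 3: AUG -> M; peptide=M
pos 6: AAA -> K; peptide=MK
pos 9: ACU -> T; peptide=MKT
pos 12: CAU -> H; peptide=MKTH
pos 15: AUA -> I; peptide=MKTHI
pos 18: GGA -> G; peptide=MKTHIG
pos 21: GAA -> E; peptide=MKTHIGE
pos 24: ACG -> T; peptide=MKTHIGET
pos 27: AUC -> I; peptide=MKTHIGETI
pos 30: CUU -> L; peptide=MKTHIGETIL
pos 33: UGA -> STOP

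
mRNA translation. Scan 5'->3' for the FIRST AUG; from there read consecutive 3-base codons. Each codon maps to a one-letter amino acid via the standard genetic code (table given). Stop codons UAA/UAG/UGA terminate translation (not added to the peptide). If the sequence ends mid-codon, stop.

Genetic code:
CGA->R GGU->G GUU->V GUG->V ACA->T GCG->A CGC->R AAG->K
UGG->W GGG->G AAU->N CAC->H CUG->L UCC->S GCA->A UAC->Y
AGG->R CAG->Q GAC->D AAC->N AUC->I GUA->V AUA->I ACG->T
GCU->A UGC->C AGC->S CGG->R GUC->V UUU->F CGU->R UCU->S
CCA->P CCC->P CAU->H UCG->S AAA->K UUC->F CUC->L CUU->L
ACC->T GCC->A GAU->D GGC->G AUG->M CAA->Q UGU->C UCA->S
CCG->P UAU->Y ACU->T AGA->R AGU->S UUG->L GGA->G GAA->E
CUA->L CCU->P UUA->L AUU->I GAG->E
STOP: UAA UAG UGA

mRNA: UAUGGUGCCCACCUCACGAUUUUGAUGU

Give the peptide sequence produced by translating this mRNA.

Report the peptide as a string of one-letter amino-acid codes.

Answer: MVPTSRF

Derivation:
start AUG at pos 1
pos 1: AUG -> M; peptide=M
pos 4: GUG -> V; peptide=MV
pos 7: CCC -> P; peptide=MVP
pos 10: ACC -> T; peptide=MVPT
pos 13: UCA -> S; peptide=MVPTS
pos 16: CGA -> R; peptide=MVPTSR
pos 19: UUU -> F; peptide=MVPTSRF
pos 22: UGA -> STOP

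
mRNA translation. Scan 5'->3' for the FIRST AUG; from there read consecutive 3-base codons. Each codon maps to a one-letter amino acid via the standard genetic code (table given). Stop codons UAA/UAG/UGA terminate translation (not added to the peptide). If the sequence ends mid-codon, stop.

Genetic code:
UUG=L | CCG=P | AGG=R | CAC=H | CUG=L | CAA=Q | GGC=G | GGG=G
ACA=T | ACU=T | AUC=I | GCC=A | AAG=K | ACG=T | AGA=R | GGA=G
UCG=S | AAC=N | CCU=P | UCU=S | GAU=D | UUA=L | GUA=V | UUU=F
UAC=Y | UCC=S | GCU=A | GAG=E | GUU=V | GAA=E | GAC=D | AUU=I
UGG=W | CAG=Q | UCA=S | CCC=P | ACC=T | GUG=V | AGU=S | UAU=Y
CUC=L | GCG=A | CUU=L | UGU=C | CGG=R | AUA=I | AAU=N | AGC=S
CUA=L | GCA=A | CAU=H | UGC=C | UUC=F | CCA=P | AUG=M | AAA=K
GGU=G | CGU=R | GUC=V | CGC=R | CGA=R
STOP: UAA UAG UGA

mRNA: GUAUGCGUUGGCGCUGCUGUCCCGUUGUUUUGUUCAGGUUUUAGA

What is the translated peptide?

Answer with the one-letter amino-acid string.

Answer: MRWRCCPVVLFRF

Derivation:
start AUG at pos 2
pos 2: AUG -> M; peptide=M
pos 5: CGU -> R; peptide=MR
pos 8: UGG -> W; peptide=MRW
pos 11: CGC -> R; peptide=MRWR
pos 14: UGC -> C; peptide=MRWRC
pos 17: UGU -> C; peptide=MRWRCC
pos 20: CCC -> P; peptide=MRWRCCP
pos 23: GUU -> V; peptide=MRWRCCPV
pos 26: GUU -> V; peptide=MRWRCCPVV
pos 29: UUG -> L; peptide=MRWRCCPVVL
pos 32: UUC -> F; peptide=MRWRCCPVVLF
pos 35: AGG -> R; peptide=MRWRCCPVVLFR
pos 38: UUU -> F; peptide=MRWRCCPVVLFRF
pos 41: UAG -> STOP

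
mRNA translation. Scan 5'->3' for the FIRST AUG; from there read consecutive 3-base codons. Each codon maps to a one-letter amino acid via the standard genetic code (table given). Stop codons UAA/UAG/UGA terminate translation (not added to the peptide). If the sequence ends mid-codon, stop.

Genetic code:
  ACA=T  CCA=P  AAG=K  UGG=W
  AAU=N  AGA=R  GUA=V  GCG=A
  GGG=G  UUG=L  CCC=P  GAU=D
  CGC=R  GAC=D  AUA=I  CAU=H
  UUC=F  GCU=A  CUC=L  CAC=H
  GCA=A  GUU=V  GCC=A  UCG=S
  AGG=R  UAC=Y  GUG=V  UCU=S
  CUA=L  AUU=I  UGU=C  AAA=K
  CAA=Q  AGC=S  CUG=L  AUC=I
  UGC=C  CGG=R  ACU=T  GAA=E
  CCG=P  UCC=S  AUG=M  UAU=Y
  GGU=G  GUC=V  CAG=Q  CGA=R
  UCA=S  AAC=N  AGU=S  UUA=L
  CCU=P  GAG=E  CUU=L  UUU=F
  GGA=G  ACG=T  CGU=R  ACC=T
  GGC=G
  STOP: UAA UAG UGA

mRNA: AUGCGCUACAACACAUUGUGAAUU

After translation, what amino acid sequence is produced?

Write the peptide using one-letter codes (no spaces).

start AUG at pos 0
pos 0: AUG -> M; peptide=M
pos 3: CGC -> R; peptide=MR
pos 6: UAC -> Y; peptide=MRY
pos 9: AAC -> N; peptide=MRYN
pos 12: ACA -> T; peptide=MRYNT
pos 15: UUG -> L; peptide=MRYNTL
pos 18: UGA -> STOP

Answer: MRYNTL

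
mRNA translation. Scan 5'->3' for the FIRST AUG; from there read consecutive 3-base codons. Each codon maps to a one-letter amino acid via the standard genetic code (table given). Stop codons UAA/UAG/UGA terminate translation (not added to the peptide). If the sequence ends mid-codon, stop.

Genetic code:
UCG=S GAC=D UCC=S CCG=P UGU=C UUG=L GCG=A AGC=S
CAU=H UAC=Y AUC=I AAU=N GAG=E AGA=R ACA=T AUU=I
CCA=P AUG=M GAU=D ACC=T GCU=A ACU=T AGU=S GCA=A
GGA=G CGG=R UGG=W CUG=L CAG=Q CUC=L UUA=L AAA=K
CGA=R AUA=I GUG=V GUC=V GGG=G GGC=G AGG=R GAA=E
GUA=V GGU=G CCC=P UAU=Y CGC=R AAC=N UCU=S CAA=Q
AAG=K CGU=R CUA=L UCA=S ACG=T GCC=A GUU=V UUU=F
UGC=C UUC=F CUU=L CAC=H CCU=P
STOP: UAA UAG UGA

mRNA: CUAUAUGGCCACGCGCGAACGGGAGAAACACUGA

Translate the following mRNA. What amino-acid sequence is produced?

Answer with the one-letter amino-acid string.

Answer: MATREREKH

Derivation:
start AUG at pos 4
pos 4: AUG -> M; peptide=M
pos 7: GCC -> A; peptide=MA
pos 10: ACG -> T; peptide=MAT
pos 13: CGC -> R; peptide=MATR
pos 16: GAA -> E; peptide=MATRE
pos 19: CGG -> R; peptide=MATRER
pos 22: GAG -> E; peptide=MATRERE
pos 25: AAA -> K; peptide=MATREREK
pos 28: CAC -> H; peptide=MATREREKH
pos 31: UGA -> STOP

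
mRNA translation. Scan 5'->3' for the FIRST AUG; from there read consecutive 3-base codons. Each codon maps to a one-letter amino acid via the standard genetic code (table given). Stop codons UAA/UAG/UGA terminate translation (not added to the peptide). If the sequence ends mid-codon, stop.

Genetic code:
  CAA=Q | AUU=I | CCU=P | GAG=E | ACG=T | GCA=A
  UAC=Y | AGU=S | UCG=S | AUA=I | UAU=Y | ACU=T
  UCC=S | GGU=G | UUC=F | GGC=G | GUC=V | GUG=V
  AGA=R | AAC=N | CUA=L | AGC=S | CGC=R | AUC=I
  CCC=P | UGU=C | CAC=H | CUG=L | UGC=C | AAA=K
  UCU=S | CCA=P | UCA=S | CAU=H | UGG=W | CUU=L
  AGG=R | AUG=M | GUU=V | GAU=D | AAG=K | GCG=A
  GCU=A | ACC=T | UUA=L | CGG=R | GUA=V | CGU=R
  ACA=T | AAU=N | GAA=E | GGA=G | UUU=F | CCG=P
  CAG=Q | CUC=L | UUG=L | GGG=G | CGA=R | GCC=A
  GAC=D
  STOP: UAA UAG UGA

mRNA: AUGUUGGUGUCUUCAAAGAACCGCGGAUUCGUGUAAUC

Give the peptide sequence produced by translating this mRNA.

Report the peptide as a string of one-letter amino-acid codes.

Answer: MLVSSKNRGFV

Derivation:
start AUG at pos 0
pos 0: AUG -> M; peptide=M
pos 3: UUG -> L; peptide=ML
pos 6: GUG -> V; peptide=MLV
pos 9: UCU -> S; peptide=MLVS
pos 12: UCA -> S; peptide=MLVSS
pos 15: AAG -> K; peptide=MLVSSK
pos 18: AAC -> N; peptide=MLVSSKN
pos 21: CGC -> R; peptide=MLVSSKNR
pos 24: GGA -> G; peptide=MLVSSKNRG
pos 27: UUC -> F; peptide=MLVSSKNRGF
pos 30: GUG -> V; peptide=MLVSSKNRGFV
pos 33: UAA -> STOP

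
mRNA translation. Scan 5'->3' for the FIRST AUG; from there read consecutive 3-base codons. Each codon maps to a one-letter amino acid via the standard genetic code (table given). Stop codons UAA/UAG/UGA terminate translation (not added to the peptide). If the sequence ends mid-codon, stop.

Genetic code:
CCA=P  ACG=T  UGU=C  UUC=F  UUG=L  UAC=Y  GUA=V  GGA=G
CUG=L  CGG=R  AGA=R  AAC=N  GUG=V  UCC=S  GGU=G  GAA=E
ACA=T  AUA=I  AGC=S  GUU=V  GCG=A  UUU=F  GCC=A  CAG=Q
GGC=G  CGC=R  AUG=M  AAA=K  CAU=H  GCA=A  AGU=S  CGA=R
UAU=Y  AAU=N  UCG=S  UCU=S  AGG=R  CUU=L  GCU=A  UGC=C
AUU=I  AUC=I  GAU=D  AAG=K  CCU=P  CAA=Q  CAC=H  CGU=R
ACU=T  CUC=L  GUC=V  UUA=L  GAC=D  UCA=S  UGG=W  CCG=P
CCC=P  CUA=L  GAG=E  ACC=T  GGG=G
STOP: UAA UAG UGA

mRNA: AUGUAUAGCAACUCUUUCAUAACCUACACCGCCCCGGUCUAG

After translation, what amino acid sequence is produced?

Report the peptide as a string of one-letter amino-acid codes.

Answer: MYSNSFITYTAPV

Derivation:
start AUG at pos 0
pos 0: AUG -> M; peptide=M
pos 3: UAU -> Y; peptide=MY
pos 6: AGC -> S; peptide=MYS
pos 9: AAC -> N; peptide=MYSN
pos 12: UCU -> S; peptide=MYSNS
pos 15: UUC -> F; peptide=MYSNSF
pos 18: AUA -> I; peptide=MYSNSFI
pos 21: ACC -> T; peptide=MYSNSFIT
pos 24: UAC -> Y; peptide=MYSNSFITY
pos 27: ACC -> T; peptide=MYSNSFITYT
pos 30: GCC -> A; peptide=MYSNSFITYTA
pos 33: CCG -> P; peptide=MYSNSFITYTAP
pos 36: GUC -> V; peptide=MYSNSFITYTAPV
pos 39: UAG -> STOP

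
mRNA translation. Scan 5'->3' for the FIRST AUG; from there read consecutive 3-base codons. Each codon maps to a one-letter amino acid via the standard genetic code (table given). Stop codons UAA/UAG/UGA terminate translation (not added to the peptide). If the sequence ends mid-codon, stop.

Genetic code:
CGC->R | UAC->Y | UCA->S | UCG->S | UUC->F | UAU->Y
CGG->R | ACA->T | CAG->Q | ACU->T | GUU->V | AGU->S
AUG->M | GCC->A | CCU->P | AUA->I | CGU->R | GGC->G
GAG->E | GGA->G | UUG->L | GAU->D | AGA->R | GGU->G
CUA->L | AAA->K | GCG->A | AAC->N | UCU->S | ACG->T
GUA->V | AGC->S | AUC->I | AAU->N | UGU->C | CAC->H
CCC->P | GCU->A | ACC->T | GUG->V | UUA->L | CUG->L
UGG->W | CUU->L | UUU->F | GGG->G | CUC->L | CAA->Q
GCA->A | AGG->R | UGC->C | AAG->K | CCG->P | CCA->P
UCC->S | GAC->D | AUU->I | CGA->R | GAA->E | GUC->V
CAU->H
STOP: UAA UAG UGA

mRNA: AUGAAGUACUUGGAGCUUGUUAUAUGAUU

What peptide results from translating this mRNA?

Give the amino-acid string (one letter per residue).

start AUG at pos 0
pos 0: AUG -> M; peptide=M
pos 3: AAG -> K; peptide=MK
pos 6: UAC -> Y; peptide=MKY
pos 9: UUG -> L; peptide=MKYL
pos 12: GAG -> E; peptide=MKYLE
pos 15: CUU -> L; peptide=MKYLEL
pos 18: GUU -> V; peptide=MKYLELV
pos 21: AUA -> I; peptide=MKYLELVI
pos 24: UGA -> STOP

Answer: MKYLELVI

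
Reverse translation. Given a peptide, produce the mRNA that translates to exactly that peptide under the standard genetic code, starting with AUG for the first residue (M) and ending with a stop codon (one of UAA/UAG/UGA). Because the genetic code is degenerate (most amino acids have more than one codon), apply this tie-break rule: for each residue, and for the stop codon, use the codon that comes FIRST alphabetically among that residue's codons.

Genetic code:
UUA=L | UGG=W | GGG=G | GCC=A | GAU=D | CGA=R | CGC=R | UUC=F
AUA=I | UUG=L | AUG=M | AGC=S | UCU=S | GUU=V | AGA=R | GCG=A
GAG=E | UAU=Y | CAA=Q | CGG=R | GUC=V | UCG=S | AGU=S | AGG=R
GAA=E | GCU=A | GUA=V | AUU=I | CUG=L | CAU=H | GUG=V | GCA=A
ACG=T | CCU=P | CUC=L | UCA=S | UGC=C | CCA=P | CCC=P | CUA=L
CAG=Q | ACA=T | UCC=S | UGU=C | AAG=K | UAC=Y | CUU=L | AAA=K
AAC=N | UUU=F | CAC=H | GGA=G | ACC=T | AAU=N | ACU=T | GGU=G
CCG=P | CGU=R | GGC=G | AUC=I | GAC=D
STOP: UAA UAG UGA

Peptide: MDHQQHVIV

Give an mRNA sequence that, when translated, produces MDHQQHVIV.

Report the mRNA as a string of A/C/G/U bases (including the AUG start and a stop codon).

Answer: mRNA: AUGGACCACCAACAACACGUAAUAGUAUAA

Derivation:
residue 1: M -> AUG (start codon)
residue 2: D codons sorted = GAC,GAU -> pick first = GAC
residue 3: H codons sorted = CAC,CAU -> pick first = CAC
residue 4: Q codons sorted = CAA,CAG -> pick first = CAA
residue 5: Q codons sorted = CAA,CAG -> pick first = CAA
residue 6: H codons sorted = CAC,CAU -> pick first = CAC
residue 7: V codons sorted = GUA,GUC,GUG,GUU -> pick first = GUA
residue 8: I codons sorted = AUA,AUC,AUU -> pick first = AUA
residue 9: V codons sorted = GUA,GUC,GUG,GUU -> pick first = GUA
terminator: stop codons sorted = UAA,UAG,UGA -> pick first = UAA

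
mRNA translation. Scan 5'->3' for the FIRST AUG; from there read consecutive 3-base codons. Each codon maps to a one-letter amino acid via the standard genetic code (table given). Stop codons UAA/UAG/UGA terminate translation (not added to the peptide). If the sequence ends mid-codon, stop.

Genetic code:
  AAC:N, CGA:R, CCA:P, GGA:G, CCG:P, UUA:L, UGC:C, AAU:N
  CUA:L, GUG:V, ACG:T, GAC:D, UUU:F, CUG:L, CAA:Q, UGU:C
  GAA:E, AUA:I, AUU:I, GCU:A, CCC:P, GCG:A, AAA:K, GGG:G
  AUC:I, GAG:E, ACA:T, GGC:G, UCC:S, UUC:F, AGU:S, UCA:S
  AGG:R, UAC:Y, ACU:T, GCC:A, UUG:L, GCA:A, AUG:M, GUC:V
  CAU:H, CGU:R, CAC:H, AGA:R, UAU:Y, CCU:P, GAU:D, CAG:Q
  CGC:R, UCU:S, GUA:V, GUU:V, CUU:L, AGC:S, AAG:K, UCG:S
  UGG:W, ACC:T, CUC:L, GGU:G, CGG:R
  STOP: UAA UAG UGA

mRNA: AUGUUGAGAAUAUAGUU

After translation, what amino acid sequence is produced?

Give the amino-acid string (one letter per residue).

start AUG at pos 0
pos 0: AUG -> M; peptide=M
pos 3: UUG -> L; peptide=ML
pos 6: AGA -> R; peptide=MLR
pos 9: AUA -> I; peptide=MLRI
pos 12: UAG -> STOP

Answer: MLRI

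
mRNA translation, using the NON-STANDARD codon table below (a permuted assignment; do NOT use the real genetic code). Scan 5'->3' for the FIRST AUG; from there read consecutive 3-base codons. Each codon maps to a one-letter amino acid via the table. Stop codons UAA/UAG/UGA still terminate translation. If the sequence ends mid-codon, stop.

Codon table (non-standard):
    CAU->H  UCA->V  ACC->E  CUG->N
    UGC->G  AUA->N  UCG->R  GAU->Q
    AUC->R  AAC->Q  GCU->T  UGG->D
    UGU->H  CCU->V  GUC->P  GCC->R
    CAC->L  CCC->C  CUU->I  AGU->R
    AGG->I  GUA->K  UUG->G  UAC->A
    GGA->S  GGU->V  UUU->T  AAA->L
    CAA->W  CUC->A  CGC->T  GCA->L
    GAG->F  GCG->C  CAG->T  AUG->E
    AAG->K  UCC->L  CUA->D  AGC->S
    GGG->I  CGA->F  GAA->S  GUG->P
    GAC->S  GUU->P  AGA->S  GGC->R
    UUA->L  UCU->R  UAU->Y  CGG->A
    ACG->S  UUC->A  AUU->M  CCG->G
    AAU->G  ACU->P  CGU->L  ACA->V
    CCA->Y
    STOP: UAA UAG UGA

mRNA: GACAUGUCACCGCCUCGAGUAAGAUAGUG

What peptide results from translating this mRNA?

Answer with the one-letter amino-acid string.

Answer: EVGVFKS

Derivation:
start AUG at pos 3
pos 3: AUG -> E; peptide=E
pos 6: UCA -> V; peptide=EV
pos 9: CCG -> G; peptide=EVG
pos 12: CCU -> V; peptide=EVGV
pos 15: CGA -> F; peptide=EVGVF
pos 18: GUA -> K; peptide=EVGVFK
pos 21: AGA -> S; peptide=EVGVFKS
pos 24: UAG -> STOP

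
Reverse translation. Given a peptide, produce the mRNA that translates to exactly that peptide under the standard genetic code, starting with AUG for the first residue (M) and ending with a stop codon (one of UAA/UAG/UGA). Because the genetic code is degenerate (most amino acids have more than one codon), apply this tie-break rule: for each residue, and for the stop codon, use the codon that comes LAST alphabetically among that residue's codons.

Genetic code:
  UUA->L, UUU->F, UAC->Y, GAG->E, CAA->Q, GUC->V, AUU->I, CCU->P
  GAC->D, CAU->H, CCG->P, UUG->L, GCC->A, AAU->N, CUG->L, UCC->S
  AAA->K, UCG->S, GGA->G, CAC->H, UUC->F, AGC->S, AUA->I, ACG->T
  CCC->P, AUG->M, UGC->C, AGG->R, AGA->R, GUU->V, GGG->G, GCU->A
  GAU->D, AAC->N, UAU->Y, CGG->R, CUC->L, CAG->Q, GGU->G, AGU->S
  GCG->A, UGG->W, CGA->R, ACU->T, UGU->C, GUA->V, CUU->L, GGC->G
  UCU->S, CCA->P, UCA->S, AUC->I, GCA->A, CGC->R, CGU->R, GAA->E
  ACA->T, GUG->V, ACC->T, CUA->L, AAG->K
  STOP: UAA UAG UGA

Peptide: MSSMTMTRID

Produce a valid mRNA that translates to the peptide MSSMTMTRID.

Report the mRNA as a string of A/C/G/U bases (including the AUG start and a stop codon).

residue 1: M -> AUG (start codon)
residue 2: S codons sorted = AGC,AGU,UCA,UCC,UCG,UCU -> pick last = UCU
residue 3: S codons sorted = AGC,AGU,UCA,UCC,UCG,UCU -> pick last = UCU
residue 4: M -> AUG (only codon)
residue 5: T codons sorted = ACA,ACC,ACG,ACU -> pick last = ACU
residue 6: M -> AUG (only codon)
residue 7: T codons sorted = ACA,ACC,ACG,ACU -> pick last = ACU
residue 8: R codons sorted = AGA,AGG,CGA,CGC,CGG,CGU -> pick last = CGU
residue 9: I codons sorted = AUA,AUC,AUU -> pick last = AUU
residue 10: D codons sorted = GAC,GAU -> pick last = GAU
terminator: stop codons sorted = UAA,UAG,UGA -> pick last = UGA

Answer: mRNA: AUGUCUUCUAUGACUAUGACUCGUAUUGAUUGA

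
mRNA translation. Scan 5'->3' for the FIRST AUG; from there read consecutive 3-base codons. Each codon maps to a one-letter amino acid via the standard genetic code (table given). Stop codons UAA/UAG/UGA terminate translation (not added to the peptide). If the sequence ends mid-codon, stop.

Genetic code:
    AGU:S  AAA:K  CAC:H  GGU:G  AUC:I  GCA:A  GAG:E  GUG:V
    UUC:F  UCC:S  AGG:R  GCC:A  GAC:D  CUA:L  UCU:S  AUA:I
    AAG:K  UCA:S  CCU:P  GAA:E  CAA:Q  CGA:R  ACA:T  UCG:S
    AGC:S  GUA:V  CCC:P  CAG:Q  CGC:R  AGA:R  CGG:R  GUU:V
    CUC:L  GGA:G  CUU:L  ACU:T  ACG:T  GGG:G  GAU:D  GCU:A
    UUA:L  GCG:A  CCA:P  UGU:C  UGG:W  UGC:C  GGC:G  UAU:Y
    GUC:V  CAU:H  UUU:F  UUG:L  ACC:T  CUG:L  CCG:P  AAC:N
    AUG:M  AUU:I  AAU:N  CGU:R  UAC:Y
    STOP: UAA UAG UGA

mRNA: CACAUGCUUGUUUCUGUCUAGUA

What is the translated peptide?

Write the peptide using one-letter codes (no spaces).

Answer: MLVSV

Derivation:
start AUG at pos 3
pos 3: AUG -> M; peptide=M
pos 6: CUU -> L; peptide=ML
pos 9: GUU -> V; peptide=MLV
pos 12: UCU -> S; peptide=MLVS
pos 15: GUC -> V; peptide=MLVSV
pos 18: UAG -> STOP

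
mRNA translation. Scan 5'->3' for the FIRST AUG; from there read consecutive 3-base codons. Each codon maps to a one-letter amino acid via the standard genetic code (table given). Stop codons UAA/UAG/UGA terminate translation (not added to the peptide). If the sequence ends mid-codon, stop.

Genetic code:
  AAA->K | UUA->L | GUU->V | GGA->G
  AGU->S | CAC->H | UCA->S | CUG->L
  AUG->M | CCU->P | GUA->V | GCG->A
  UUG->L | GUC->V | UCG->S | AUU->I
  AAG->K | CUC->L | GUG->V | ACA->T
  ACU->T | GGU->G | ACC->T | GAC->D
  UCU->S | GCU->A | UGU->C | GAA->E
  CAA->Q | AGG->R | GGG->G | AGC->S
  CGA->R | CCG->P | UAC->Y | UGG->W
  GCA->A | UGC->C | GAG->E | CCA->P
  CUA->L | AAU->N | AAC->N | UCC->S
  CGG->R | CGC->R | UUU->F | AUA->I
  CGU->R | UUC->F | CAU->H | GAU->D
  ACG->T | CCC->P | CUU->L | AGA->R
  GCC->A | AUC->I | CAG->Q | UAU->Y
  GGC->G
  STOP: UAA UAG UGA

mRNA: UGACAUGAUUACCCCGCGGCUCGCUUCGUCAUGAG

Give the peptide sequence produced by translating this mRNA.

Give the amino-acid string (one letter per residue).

start AUG at pos 4
pos 4: AUG -> M; peptide=M
pos 7: AUU -> I; peptide=MI
pos 10: ACC -> T; peptide=MIT
pos 13: CCG -> P; peptide=MITP
pos 16: CGG -> R; peptide=MITPR
pos 19: CUC -> L; peptide=MITPRL
pos 22: GCU -> A; peptide=MITPRLA
pos 25: UCG -> S; peptide=MITPRLAS
pos 28: UCA -> S; peptide=MITPRLASS
pos 31: UGA -> STOP

Answer: MITPRLASS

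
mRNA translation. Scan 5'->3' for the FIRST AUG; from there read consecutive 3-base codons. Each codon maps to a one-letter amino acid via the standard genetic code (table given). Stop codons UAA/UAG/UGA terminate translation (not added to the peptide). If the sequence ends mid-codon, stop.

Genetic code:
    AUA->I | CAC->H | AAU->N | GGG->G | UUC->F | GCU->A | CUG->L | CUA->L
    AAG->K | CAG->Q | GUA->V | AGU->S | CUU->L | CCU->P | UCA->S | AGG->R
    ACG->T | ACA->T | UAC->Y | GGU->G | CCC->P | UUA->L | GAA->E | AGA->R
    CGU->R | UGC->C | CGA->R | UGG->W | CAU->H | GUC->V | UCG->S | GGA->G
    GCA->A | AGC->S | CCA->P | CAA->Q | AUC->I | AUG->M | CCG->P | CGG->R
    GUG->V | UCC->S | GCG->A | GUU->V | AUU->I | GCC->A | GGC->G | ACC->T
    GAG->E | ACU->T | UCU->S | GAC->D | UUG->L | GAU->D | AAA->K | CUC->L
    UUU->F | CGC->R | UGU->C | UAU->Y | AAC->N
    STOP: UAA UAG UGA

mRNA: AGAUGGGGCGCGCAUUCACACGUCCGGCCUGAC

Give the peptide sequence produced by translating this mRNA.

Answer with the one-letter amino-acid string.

Answer: MGRAFTRPA

Derivation:
start AUG at pos 2
pos 2: AUG -> M; peptide=M
pos 5: GGG -> G; peptide=MG
pos 8: CGC -> R; peptide=MGR
pos 11: GCA -> A; peptide=MGRA
pos 14: UUC -> F; peptide=MGRAF
pos 17: ACA -> T; peptide=MGRAFT
pos 20: CGU -> R; peptide=MGRAFTR
pos 23: CCG -> P; peptide=MGRAFTRP
pos 26: GCC -> A; peptide=MGRAFTRPA
pos 29: UGA -> STOP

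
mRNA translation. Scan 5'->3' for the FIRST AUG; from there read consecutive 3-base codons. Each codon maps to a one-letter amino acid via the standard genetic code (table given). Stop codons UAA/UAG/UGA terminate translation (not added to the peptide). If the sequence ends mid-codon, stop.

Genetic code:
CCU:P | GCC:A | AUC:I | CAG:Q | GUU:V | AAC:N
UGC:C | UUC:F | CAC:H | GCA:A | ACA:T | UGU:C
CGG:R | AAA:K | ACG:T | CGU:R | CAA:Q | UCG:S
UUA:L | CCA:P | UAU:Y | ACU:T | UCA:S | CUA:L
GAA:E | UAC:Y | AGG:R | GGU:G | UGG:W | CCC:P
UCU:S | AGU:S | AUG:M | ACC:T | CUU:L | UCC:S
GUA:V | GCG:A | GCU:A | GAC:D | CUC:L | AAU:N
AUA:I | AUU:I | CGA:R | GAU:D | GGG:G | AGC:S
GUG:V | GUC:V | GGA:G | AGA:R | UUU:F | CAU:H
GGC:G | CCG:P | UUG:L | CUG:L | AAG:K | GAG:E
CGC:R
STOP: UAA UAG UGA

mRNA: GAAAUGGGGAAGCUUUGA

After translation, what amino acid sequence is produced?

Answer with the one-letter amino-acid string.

start AUG at pos 3
pos 3: AUG -> M; peptide=M
pos 6: GGG -> G; peptide=MG
pos 9: AAG -> K; peptide=MGK
pos 12: CUU -> L; peptide=MGKL
pos 15: UGA -> STOP

Answer: MGKL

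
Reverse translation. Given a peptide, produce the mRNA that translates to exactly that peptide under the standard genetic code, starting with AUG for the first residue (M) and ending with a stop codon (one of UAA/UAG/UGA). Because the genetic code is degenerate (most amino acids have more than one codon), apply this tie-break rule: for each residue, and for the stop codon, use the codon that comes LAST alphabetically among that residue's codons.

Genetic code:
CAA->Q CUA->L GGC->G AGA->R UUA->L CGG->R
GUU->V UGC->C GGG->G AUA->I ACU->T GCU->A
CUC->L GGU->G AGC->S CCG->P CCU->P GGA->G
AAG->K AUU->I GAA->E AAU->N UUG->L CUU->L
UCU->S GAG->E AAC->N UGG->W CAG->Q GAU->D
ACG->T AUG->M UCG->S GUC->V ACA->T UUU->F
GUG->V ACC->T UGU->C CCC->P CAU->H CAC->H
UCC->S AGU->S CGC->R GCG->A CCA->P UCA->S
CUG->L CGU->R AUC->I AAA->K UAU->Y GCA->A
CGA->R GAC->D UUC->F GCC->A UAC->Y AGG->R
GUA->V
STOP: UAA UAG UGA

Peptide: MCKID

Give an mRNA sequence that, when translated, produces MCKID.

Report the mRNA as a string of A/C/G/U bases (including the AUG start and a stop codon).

Answer: mRNA: AUGUGUAAGAUUGAUUGA

Derivation:
residue 1: M -> AUG (start codon)
residue 2: C codons sorted = UGC,UGU -> pick last = UGU
residue 3: K codons sorted = AAA,AAG -> pick last = AAG
residue 4: I codons sorted = AUA,AUC,AUU -> pick last = AUU
residue 5: D codons sorted = GAC,GAU -> pick last = GAU
terminator: stop codons sorted = UAA,UAG,UGA -> pick last = UGA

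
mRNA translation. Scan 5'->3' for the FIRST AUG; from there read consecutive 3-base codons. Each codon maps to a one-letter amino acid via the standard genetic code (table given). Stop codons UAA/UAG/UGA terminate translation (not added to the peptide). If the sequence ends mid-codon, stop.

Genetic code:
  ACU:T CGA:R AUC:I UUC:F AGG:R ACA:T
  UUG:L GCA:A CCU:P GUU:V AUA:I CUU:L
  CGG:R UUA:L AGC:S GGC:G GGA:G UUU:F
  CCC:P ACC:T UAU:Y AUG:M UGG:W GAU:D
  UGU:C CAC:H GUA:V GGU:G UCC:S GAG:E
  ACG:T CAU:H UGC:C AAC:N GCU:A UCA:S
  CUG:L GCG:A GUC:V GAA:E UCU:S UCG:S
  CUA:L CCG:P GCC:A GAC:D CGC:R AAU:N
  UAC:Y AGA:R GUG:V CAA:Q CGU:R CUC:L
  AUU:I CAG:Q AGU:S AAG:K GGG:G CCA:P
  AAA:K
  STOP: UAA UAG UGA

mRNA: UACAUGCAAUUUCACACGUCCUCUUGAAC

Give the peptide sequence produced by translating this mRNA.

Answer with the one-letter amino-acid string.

start AUG at pos 3
pos 3: AUG -> M; peptide=M
pos 6: CAA -> Q; peptide=MQ
pos 9: UUU -> F; peptide=MQF
pos 12: CAC -> H; peptide=MQFH
pos 15: ACG -> T; peptide=MQFHT
pos 18: UCC -> S; peptide=MQFHTS
pos 21: UCU -> S; peptide=MQFHTSS
pos 24: UGA -> STOP

Answer: MQFHTSS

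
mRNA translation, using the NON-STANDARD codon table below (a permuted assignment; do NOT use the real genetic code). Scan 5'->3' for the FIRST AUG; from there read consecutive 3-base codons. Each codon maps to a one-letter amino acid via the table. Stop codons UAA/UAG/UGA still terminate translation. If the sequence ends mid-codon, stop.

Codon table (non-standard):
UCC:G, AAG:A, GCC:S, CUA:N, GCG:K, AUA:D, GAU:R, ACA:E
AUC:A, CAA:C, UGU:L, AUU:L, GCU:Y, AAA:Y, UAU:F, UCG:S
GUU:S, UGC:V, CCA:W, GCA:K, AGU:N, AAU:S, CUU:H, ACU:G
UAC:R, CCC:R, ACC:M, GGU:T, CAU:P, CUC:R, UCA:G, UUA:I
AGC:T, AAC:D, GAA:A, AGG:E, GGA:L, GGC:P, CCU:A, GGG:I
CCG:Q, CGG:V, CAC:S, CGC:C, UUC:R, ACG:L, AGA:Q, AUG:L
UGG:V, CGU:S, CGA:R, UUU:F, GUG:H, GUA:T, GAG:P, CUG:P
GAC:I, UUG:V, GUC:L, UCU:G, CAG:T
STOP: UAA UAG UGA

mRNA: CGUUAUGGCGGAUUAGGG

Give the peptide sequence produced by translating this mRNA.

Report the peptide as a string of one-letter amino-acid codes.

Answer: LKR

Derivation:
start AUG at pos 4
pos 4: AUG -> L; peptide=L
pos 7: GCG -> K; peptide=LK
pos 10: GAU -> R; peptide=LKR
pos 13: UAG -> STOP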